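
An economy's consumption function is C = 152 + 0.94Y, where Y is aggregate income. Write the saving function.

S = -152 + 0.06Y

S = Y − C = Y − (152 + 0.94Y) = -152 + (1 − 0.94)Y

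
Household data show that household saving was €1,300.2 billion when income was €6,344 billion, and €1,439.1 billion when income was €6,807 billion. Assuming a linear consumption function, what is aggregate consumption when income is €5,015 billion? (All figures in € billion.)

MPS = ΔS/ΔY = (1439.1 − 1300.2)/(6807 − 6344) = 138.9/463 = 0.3
MPC = 1 − MPS = 0.7
Autonomous saving = 1300.2 − 0.3(6344) = -603, so a = 603
C = 603 + 0.7(5015) = 603 + 3510.5 = 4113.5

C = 4113.5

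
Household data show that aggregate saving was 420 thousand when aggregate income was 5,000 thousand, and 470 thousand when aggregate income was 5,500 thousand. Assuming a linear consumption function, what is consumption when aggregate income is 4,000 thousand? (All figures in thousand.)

MPS = ΔS/ΔY = (470 − 420)/(5500 − 5000) = 50/500 = 0.1
MPC = 1 − MPS = 0.9
Autonomous saving = 420 − 0.1(5000) = -80, so a = 80
C = 80 + 0.9(4000) = 80 + 3600 = 3680

C = 3680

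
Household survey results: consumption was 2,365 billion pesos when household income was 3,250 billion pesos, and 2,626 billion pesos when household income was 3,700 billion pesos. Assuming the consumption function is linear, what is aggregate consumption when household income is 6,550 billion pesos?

C = 4279

MPC = (2626 − 2365)/(3700 − 3250) = 261/450 = 0.58
a = 2365 − 0.58(3250) = 2365 − 1885 = 480
C = 480 + 0.58(6550) = 480 + 3799 = 4279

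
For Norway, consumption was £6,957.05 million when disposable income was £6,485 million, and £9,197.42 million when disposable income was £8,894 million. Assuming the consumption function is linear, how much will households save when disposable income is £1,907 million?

MPC = (9197.42 − 6957.05)/(8894 − 6485) = 2240.37/2409 = 0.93
a = 6957.05 − 0.93(6485) = 6957.05 − 6031.05 = 926
C = 926 + 0.93(1907) = 2699.51
S = 1907 − 2699.51 = -792.51

S = -792.51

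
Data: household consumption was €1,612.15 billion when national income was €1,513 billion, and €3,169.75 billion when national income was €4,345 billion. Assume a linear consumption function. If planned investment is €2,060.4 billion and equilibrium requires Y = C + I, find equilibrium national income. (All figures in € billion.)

MPC = (3169.75 − 1612.15)/(4345 − 1513) = 1557.6/2832 = 0.55
a = 1612.15 − 0.55(1513) = 780
Equilibrium: Y = 780 + 0.55Y + 2060.4
0.45Y = 2840.4, so Y = 2840.4/0.45 = 6312

Y = 6312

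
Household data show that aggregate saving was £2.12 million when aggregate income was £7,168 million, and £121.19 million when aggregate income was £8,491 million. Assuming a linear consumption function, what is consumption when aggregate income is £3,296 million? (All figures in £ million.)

MPS = ΔS/ΔY = (121.19 − 2.12)/(8491 − 7168) = 119.07/1323 = 0.09
MPC = 1 − MPS = 0.91
Autonomous saving = 2.12 − 0.09(7168) = -643, so a = 643
C = 643 + 0.91(3296) = 643 + 2999.36 = 3642.36

C = 3642.36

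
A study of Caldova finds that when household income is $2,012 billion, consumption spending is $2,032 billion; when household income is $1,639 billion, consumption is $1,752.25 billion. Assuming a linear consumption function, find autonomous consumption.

MPC = ΔC/ΔY = (2032 − 1752.25)/(2012 − 1639) = 279.75/373 = 0.75
a = C − MPC·Y = 1752.25 − 0.75(1639) = 1752.25 − 1229.25 = 523

a = 523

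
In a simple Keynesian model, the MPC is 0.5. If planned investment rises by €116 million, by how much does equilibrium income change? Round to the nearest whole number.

The multiplier is 1/(1 − MPC) = 1/0.5.
ΔY = 116/0.5 = 232.00 ≈ 232

ΔY ≈ 232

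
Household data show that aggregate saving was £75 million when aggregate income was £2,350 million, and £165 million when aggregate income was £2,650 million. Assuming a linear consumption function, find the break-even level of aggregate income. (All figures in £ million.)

Y = 2100

MPS = ΔS/ΔY = (165 − 75)/(2650 − 2350) = 90/300 = 0.3
MPC = 1 − MPS = 0.7
From S(2350) = 75: −a + 0.3(2350) = 75, so a = 705 − 75 = 630
Break-even (S = 0): Y = a/MPS = 630/0.3 = 2100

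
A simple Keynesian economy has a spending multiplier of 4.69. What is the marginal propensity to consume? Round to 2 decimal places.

k = 1/(1 − MPC), so 1 − MPC = 1/k = 1/4.69 = 0.2132
MPC = 1 − 0.2132 = 0.79

MPC = 0.79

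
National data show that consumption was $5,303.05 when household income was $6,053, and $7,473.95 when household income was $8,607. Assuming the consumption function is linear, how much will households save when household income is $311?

S = -111.35

MPC = (7473.95 − 5303.05)/(8607 − 6053) = 2170.9/2554 = 0.85
a = 5303.05 − 0.85(6053) = 5303.05 − 5145.05 = 158
C = 158 + 0.85(311) = 422.35
S = 311 − 422.35 = -111.35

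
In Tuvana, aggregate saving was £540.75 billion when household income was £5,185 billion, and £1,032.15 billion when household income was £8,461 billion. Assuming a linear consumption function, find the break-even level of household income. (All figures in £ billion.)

MPS = ΔS/ΔY = (1032.15 − 540.75)/(8461 − 5185) = 491.4/3276 = 0.15
MPC = 1 − MPS = 0.85
From S(5185) = 540.75: −a + 0.15(5185) = 540.75, so a = 777.75 − 540.75 = 237
Break-even (S = 0): Y = a/MPS = 237/0.15 = 1580

Y = 1580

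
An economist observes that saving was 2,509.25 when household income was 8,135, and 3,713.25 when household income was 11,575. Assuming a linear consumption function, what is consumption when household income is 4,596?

C = 3325.4

MPS = ΔS/ΔY = (3713.25 − 2509.25)/(11575 − 8135) = 1204/3440 = 0.35
MPC = 1 − MPS = 0.65
Autonomous saving = 2509.25 − 0.35(8135) = -338, so a = 338
C = 338 + 0.65(4596) = 338 + 2987.4 = 3325.4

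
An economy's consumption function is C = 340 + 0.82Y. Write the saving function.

S = -340 + 0.18Y

S = Y − C = Y − (340 + 0.82Y) = -340 + (1 − 0.82)Y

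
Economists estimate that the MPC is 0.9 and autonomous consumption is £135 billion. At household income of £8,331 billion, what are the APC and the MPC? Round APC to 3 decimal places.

APC = 0.916; MPC = 0.9

MPC = 0.9 (the slope of the consumption function)
C = 135 + 0.9(8331) = 7632.9, so APC = 7632.9/8331 = 0.916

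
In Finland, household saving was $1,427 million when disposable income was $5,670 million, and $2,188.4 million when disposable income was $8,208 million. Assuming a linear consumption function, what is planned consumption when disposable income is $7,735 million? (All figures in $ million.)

C = 5688.5

MPS = ΔS/ΔY = (2188.4 − 1427)/(8208 − 5670) = 761.4/2538 = 0.3
MPC = 1 − MPS = 0.7
Autonomous saving = 1427 − 0.3(5670) = -274, so a = 274
C = 274 + 0.7(7735) = 274 + 5414.5 = 5688.5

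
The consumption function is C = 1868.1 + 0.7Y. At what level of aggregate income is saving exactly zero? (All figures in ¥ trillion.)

At break-even, C = Y: 1868.1 + 0.7Y = Y
0.3Y = 1868.1, so Y = 1868.1/0.3 = 6227

Y = 6227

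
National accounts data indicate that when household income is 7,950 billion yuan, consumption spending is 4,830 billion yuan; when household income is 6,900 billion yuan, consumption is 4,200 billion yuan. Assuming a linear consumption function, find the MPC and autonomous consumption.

MPC = ΔC/ΔY = (4830 − 4200)/(7950 − 6900) = 630/1050 = 0.6
a = C − MPC·Y = 4200 − 0.6(6900) = 4200 − 4140 = 60

MPC = 0.6; a = 60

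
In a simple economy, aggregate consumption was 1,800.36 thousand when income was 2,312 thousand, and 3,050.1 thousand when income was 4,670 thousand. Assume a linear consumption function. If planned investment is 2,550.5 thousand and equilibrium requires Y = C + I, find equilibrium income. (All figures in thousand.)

Y = 6650

MPC = (3050.1 − 1800.36)/(4670 − 2312) = 1249.74/2358 = 0.53
a = 1800.36 − 0.53(2312) = 575
Equilibrium: Y = 575 + 0.53Y + 2550.5
0.47Y = 3125.5, so Y = 3125.5/0.47 = 6650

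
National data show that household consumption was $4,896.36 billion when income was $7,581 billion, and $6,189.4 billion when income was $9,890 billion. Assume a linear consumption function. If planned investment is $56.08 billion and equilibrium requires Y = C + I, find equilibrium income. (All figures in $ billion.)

MPC = (6189.4 − 4896.36)/(9890 − 7581) = 1293.04/2309 = 0.56
a = 4896.36 − 0.56(7581) = 651
Equilibrium: Y = 651 + 0.56Y + 56.08
0.44Y = 707.08, so Y = 707.08/0.44 = 1607

Y = 1607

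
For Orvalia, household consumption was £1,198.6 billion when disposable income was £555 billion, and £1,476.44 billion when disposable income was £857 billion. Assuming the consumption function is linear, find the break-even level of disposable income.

MPC = (1476.44 − 1198.6)/(857 − 555) = 277.84/302 = 0.92
a = 1198.6 − 0.92(555) = 1198.6 − 510.6 = 688
Break-even: Y = a/(1−MPC) = 688/0.08 = 8600

Y = 8600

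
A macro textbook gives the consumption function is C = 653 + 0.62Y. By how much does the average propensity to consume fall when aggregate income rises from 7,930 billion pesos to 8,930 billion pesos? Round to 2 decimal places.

At Y = 7930: C = 653 + 0.62(7930) = 5569.6, APC = 5569.6/7930 = 0.702
At Y = 8930: C = 6189.6, APC = 6189.6/8930 = 0.693
Fall in APC = 0.702 − 0.693 = 0.009 ≈ 0.01

ΔAPC = 0.01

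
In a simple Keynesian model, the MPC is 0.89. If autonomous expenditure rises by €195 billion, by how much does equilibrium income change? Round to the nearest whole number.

ΔY ≈ 1773

The multiplier is 1/(1 − MPC) = 1/0.11.
ΔY = 195/0.11 = 1772.73 ≈ 1773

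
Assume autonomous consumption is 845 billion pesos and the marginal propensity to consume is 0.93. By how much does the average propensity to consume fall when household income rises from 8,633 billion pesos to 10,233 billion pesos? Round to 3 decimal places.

At Y = 8633: C = 845 + 0.93(8633) = 8873.69, APC = 8873.69/8633 = 1.0279
At Y = 10233: C = 10361.69, APC = 10361.69/10233 = 1.0126
Fall in APC = 1.0279 − 1.0126 = 0.0153 ≈ 0.015

ΔAPC = 0.015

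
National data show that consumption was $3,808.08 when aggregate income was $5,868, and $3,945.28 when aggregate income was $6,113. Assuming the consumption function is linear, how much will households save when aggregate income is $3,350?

MPC = (3945.28 − 3808.08)/(6113 − 5868) = 137.2/245 = 0.56
a = 3808.08 − 0.56(5868) = 3808.08 − 3286.08 = 522
C = 522 + 0.56(3350) = 2398
S = 3350 − 2398 = 952

S = 952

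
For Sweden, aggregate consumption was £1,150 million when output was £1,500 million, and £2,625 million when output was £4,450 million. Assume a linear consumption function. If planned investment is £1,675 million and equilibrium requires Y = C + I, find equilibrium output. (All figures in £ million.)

MPC = (2625 − 1150)/(4450 − 1500) = 1475/2950 = 0.5
a = 1150 − 0.5(1500) = 400
Equilibrium: Y = 400 + 0.5Y + 1675
0.5Y = 2075, so Y = 2075/0.5 = 4150

Y = 4150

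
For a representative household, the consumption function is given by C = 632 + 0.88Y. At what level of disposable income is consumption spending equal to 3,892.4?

Y = 3705

632 + 0.88Y = 3892.4
0.88Y = 3260.4, so Y = 3260.4/0.88 = 3705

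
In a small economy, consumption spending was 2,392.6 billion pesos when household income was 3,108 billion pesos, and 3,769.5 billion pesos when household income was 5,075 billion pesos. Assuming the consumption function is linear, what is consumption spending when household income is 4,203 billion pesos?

MPC = (3769.5 − 2392.6)/(5075 − 3108) = 1376.9/1967 = 0.7
a = 2392.6 − 0.7(3108) = 2392.6 − 2175.6 = 217
C = 217 + 0.7(4203) = 217 + 2942.1 = 3159.1

C = 3159.1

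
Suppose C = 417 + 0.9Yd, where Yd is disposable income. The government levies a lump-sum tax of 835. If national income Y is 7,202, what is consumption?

C = 6147.3

Yd = Y − T = 7202 − 835 = 6367
C = 417 + 0.9(6367) = 417 + 5730.3 = 6147.3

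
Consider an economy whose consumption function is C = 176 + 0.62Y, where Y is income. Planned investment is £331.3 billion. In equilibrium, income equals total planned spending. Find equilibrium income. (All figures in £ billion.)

Y = C + I = 176 + 0.62Y + 331.3
Y − 0.62Y = 507.3
0.38Y = 507.3, so Y = 507.3/0.38 = 1335

Y = 1335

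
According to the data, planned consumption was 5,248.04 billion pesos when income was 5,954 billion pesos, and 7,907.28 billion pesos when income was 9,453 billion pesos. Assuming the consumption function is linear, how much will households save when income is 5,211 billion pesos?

MPC = (7907.28 − 5248.04)/(9453 − 5954) = 2659.24/3499 = 0.76
a = 5248.04 − 0.76(5954) = 5248.04 − 4525.04 = 723
C = 723 + 0.76(5211) = 4683.36
S = 5211 − 4683.36 = 527.64

S = 527.64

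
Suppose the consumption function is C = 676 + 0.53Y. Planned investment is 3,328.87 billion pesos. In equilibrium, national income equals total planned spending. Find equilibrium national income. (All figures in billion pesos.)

Y = C + I = 676 + 0.53Y + 3328.87
Y − 0.53Y = 4004.87
0.47Y = 4004.87, so Y = 4004.87/0.47 = 8521

Y = 8521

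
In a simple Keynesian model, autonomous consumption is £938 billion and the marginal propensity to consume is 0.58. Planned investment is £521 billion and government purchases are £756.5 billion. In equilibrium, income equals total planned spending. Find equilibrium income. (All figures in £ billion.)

Y = C + I + G = 938 + 0.58Y + 521 + 756.5
Y − 0.58Y = 2215.5
0.42Y = 2215.5, so Y = 2215.5/0.42 = 5275

Y = 5275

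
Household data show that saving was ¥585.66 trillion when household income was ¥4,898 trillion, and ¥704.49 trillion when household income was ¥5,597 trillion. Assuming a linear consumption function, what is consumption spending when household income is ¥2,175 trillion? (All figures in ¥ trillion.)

C = 2052.25

MPS = ΔS/ΔY = (704.49 − 585.66)/(5597 − 4898) = 118.83/699 = 0.17
MPC = 1 − MPS = 0.83
Autonomous saving = 585.66 − 0.17(4898) = -247, so a = 247
C = 247 + 0.83(2175) = 247 + 1805.25 = 2052.25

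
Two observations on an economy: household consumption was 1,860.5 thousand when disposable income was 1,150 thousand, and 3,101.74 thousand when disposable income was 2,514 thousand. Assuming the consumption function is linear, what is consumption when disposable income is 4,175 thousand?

MPC = (3101.74 − 1860.5)/(2514 − 1150) = 1241.24/1364 = 0.91
a = 1860.5 − 0.91(1150) = 1860.5 − 1046.5 = 814
C = 814 + 0.91(4175) = 814 + 3799.25 = 4613.25

C = 4613.25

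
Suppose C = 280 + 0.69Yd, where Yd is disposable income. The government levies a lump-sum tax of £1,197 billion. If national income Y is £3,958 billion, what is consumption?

C = 2185.09

Yd = Y − T = 3958 − 1197 = 2761
C = 280 + 0.69(2761) = 280 + 1905.09 = 2185.09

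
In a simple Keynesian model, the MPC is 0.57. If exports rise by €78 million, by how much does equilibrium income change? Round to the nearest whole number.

The multiplier is 1/(1 − MPC) = 1/0.43.
ΔY = 78/0.43 = 181.40 ≈ 181

ΔY ≈ 181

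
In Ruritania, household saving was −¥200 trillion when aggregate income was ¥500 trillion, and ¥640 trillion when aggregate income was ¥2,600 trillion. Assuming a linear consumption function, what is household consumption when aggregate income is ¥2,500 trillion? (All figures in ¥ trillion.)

C = 1900

MPS = ΔS/ΔY = (640 − (-200))/(2600 − 500) = 840/2100 = 0.4
MPC = 1 − MPS = 0.6
Autonomous saving = -200 − 0.4(500) = -400, so a = 400
C = 400 + 0.6(2500) = 400 + 1500 = 1900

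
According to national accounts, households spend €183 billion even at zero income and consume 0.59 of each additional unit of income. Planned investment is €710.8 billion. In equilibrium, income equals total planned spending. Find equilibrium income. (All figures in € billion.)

Y = C + I = 183 + 0.59Y + 710.8
Y − 0.59Y = 893.8
0.41Y = 893.8, so Y = 893.8/0.41 = 2180

Y = 2180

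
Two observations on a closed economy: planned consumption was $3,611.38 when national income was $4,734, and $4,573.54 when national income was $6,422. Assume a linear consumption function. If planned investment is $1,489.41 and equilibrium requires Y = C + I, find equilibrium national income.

MPC = (4573.54 − 3611.38)/(6422 − 4734) = 962.16/1688 = 0.57
a = 3611.38 − 0.57(4734) = 913
Equilibrium: Y = 913 + 0.57Y + 1489.41
0.43Y = 2402.41, so Y = 2402.41/0.43 = 5587

Y = 5587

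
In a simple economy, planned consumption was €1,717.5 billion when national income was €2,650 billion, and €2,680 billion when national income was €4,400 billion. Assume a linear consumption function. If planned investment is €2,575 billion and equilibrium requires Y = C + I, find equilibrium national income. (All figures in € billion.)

Y = 6300

MPC = (2680 − 1717.5)/(4400 − 2650) = 962.5/1750 = 0.55
a = 1717.5 − 0.55(2650) = 260
Equilibrium: Y = 260 + 0.55Y + 2575
0.45Y = 2835, so Y = 2835/0.45 = 6300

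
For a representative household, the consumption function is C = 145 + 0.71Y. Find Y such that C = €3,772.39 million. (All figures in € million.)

145 + 0.71Y = 3772.39
0.71Y = 3627.39, so Y = 3627.39/0.71 = 5109

Y = 5109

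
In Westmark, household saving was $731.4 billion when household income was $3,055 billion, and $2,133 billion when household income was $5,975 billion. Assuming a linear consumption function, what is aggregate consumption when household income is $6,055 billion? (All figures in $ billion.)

C = 3883.6

MPS = ΔS/ΔY = (2133 − 731.4)/(5975 − 3055) = 1401.6/2920 = 0.48
MPC = 1 − MPS = 0.52
Autonomous saving = 731.4 − 0.48(3055) = -735, so a = 735
C = 735 + 0.52(6055) = 735 + 3148.6 = 3883.6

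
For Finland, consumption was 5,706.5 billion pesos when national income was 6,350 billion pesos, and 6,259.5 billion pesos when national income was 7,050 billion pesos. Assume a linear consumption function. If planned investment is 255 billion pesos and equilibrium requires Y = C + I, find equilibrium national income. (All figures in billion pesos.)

MPC = (6259.5 − 5706.5)/(7050 − 6350) = 553/700 = 0.79
a = 5706.5 − 0.79(6350) = 690
Equilibrium: Y = 690 + 0.79Y + 255
0.21Y = 945, so Y = 945/0.21 = 4500

Y = 4500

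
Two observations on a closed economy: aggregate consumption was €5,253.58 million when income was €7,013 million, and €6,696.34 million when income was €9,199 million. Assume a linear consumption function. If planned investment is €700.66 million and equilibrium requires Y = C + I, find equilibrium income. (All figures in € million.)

MPC = (6696.34 − 5253.58)/(9199 − 7013) = 1442.76/2186 = 0.66
a = 5253.58 − 0.66(7013) = 625
Equilibrium: Y = 625 + 0.66Y + 700.66
0.34Y = 1325.66, so Y = 1325.66/0.34 = 3899

Y = 3899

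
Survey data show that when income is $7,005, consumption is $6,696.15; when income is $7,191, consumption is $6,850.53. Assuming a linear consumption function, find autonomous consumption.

a = 882

MPC = ΔC/ΔY = (6850.53 − 6696.15)/(7191 − 7005) = 154.38/186 = 0.83
a = C − MPC·Y = 6696.15 − 0.83(7005) = 6696.15 − 5814.15 = 882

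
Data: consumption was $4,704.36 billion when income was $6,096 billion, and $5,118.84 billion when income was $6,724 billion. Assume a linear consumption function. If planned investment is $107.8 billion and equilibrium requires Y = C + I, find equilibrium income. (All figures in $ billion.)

Y = 2320

MPC = (5118.84 − 4704.36)/(6724 − 6096) = 414.48/628 = 0.66
a = 4704.36 − 0.66(6096) = 681
Equilibrium: Y = 681 + 0.66Y + 107.8
0.34Y = 788.8, so Y = 788.8/0.34 = 2320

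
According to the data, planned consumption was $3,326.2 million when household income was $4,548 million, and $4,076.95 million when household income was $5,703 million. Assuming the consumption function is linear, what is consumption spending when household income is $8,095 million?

C = 5631.75

MPC = (4076.95 − 3326.2)/(5703 − 4548) = 750.75/1155 = 0.65
a = 3326.2 − 0.65(4548) = 3326.2 − 2956.2 = 370
C = 370 + 0.65(8095) = 370 + 5261.75 = 5631.75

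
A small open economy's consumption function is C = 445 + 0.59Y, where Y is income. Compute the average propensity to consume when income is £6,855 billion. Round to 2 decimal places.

C = 445 + 0.59(6855) = 4489.45
APC = C/Y = 4489.45/6855 = 0.65

APC = 0.65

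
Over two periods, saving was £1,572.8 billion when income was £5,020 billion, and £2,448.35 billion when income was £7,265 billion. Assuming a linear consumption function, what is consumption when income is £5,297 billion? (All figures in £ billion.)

MPS = ΔS/ΔY = (2448.35 − 1572.8)/(7265 − 5020) = 875.55/2245 = 0.39
MPC = 1 − MPS = 0.61
Autonomous saving = 1572.8 − 0.39(5020) = -385, so a = 385
C = 385 + 0.61(5297) = 385 + 3231.17 = 3616.17

C = 3616.17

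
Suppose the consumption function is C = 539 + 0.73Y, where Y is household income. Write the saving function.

S = -539 + 0.27Y

S = Y − C = Y − (539 + 0.73Y) = -539 + (1 − 0.73)Y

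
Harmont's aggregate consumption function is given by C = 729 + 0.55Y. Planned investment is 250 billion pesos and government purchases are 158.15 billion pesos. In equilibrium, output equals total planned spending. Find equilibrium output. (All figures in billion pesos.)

Y = 2527

Y = C + I + G = 729 + 0.55Y + 250 + 158.15
Y − 0.55Y = 1137.15
0.45Y = 1137.15, so Y = 1137.15/0.45 = 2527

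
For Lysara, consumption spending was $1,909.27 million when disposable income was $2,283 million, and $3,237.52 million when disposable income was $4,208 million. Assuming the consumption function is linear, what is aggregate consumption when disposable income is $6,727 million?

C = 4975.63

MPC = (3237.52 − 1909.27)/(4208 − 2283) = 1328.25/1925 = 0.69
a = 1909.27 − 0.69(2283) = 1909.27 − 1575.27 = 334
C = 334 + 0.69(6727) = 334 + 4641.63 = 4975.63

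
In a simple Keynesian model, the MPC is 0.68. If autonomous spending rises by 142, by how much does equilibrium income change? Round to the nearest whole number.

ΔY ≈ 444

The multiplier is 1/(1 − MPC) = 1/0.32.
ΔY = 142/0.32 = 443.75 ≈ 444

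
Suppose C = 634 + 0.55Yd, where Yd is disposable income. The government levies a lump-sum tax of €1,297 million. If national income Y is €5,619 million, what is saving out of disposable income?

S = 1310.9

Yd = Y − T = 5619 − 1297 = 4322
C = 634 + 0.55(4322) = 634 + 2377.1 = 3011.1
S = Yd − C = 4322 − 3011.1 = 1310.9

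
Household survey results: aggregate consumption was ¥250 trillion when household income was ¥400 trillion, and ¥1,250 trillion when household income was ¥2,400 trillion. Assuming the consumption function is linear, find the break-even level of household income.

MPC = (1250 − 250)/(2400 − 400) = 1000/2000 = 0.5
a = 250 − 0.5(400) = 250 − 200 = 50
Break-even: Y = a/(1−MPC) = 50/0.5 = 100

Y = 100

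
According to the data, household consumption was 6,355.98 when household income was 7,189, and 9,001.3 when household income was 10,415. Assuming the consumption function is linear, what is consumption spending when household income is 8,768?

MPC = (9001.3 − 6355.98)/(10415 − 7189) = 2645.32/3226 = 0.82
a = 6355.98 − 0.82(7189) = 6355.98 − 5894.98 = 461
C = 461 + 0.82(8768) = 461 + 7189.76 = 7650.76

C = 7650.76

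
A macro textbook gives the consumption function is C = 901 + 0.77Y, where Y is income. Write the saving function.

S = Y − C = Y − (901 + 0.77Y) = -901 + (1 − 0.77)Y

S = -901 + 0.23Y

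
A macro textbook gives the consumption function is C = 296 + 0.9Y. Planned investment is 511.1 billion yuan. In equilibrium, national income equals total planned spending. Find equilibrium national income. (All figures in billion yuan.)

Y = 8071

Y = C + I = 296 + 0.9Y + 511.1
Y − 0.9Y = 807.1
0.1Y = 807.1, so Y = 807.1/0.1 = 8071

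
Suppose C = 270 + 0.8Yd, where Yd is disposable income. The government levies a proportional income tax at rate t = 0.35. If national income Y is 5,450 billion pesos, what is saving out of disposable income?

S = 438.5

Yd = (1 − 0.35)(5450) = 0.65(5450) = 3542.5
C = 270 + 0.8(3542.5) = 270 + 2834 = 3104
S = Yd − C = 3542.5 − 3104 = 438.5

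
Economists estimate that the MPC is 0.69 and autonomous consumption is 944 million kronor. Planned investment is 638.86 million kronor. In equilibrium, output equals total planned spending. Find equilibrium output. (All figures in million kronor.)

Y = C + I = 944 + 0.69Y + 638.86
Y − 0.69Y = 1582.86
0.31Y = 1582.86, so Y = 1582.86/0.31 = 5106

Y = 5106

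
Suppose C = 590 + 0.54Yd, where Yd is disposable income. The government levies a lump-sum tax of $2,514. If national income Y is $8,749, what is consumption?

Yd = Y − T = 8749 − 2514 = 6235
C = 590 + 0.54(6235) = 590 + 3366.9 = 3956.9

C = 3956.9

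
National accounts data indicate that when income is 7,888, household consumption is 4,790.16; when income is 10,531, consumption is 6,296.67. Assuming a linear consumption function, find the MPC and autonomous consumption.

MPC = 0.57; a = 294

MPC = ΔC/ΔY = (6296.67 − 4790.16)/(10531 − 7888) = 1506.51/2643 = 0.57
a = C − MPC·Y = 4790.16 − 0.57(7888) = 4790.16 − 4496.16 = 294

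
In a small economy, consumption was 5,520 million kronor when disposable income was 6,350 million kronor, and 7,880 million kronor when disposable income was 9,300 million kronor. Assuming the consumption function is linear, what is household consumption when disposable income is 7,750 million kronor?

MPC = (7880 − 5520)/(9300 − 6350) = 2360/2950 = 0.8
a = 5520 − 0.8(6350) = 5520 − 5080 = 440
C = 440 + 0.8(7750) = 440 + 6200 = 6640

C = 6640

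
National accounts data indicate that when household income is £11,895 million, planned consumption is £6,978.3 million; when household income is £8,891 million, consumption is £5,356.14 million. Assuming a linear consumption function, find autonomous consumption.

a = 555

MPC = ΔC/ΔY = (6978.3 − 5356.14)/(11895 − 8891) = 1622.16/3004 = 0.54
a = C − MPC·Y = 5356.14 − 0.54(8891) = 5356.14 − 4801.14 = 555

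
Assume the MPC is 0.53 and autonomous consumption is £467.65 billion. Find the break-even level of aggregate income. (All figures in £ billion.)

Y = 995

At break-even, C = Y: 467.65 + 0.53Y = Y
0.47Y = 467.65, so Y = 467.65/0.47 = 995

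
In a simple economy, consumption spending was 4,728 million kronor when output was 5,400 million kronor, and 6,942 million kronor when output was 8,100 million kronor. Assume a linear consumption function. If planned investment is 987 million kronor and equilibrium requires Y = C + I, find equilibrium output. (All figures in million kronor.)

Y = 7150

MPC = (6942 − 4728)/(8100 − 5400) = 2214/2700 = 0.82
a = 4728 − 0.82(5400) = 300
Equilibrium: Y = 300 + 0.82Y + 987
0.18Y = 1287, so Y = 1287/0.18 = 7150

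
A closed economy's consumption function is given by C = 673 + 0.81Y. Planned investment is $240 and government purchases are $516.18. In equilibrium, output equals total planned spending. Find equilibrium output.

Y = 7522

Y = C + I + G = 673 + 0.81Y + 240 + 516.18
Y − 0.81Y = 1429.18
0.19Y = 1429.18, so Y = 1429.18/0.19 = 7522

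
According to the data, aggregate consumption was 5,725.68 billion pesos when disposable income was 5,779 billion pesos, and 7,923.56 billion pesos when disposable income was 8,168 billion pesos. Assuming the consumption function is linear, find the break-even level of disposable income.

Y = 5112.5

MPC = (7923.56 − 5725.68)/(8168 − 5779) = 2197.88/2389 = 0.92
a = 5725.68 − 0.92(5779) = 5725.68 − 5316.68 = 409
Break-even: Y = a/(1−MPC) = 409/0.08 = 5112.5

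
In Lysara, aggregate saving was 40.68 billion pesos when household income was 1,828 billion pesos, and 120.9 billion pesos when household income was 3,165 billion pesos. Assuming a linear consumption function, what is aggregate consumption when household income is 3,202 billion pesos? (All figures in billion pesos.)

C = 3078.88

MPS = ΔS/ΔY = (120.9 − 40.68)/(3165 − 1828) = 80.22/1337 = 0.06
MPC = 1 − MPS = 0.94
Autonomous saving = 40.68 − 0.06(1828) = -69, so a = 69
C = 69 + 0.94(3202) = 69 + 3009.88 = 3078.88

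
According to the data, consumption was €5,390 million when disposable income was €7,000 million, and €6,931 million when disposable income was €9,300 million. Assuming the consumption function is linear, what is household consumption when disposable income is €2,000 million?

MPC = (6931 − 5390)/(9300 − 7000) = 1541/2300 = 0.67
a = 5390 − 0.67(7000) = 5390 − 4690 = 700
C = 700 + 0.67(2000) = 700 + 1340 = 2040

C = 2040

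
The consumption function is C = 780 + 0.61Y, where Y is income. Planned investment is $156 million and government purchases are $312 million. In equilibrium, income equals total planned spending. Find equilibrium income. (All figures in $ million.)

Y = C + I + G = 780 + 0.61Y + 156 + 312
Y − 0.61Y = 1248
0.39Y = 1248, so Y = 1248/0.39 = 3200

Y = 3200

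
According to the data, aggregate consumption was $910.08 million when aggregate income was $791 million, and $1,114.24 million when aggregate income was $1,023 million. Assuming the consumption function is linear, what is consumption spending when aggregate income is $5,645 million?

MPC = (1114.24 − 910.08)/(1023 − 791) = 204.16/232 = 0.88
a = 910.08 − 0.88(791) = 910.08 − 696.08 = 214
C = 214 + 0.88(5645) = 214 + 4967.6 = 5181.6

C = 5181.6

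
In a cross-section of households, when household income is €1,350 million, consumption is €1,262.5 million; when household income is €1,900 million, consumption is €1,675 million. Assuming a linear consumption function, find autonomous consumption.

MPC = ΔC/ΔY = (1675 − 1262.5)/(1900 − 1350) = 412.5/550 = 0.75
a = C − MPC·Y = 1262.5 − 0.75(1350) = 1262.5 − 1012.5 = 250

a = 250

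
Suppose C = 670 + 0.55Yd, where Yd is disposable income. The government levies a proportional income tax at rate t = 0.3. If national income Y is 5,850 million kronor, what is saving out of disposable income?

Yd = (1 − 0.3)(5850) = 0.7(5850) = 4095
C = 670 + 0.55(4095) = 670 + 2252.25 = 2922.25
S = Yd − C = 4095 − 2922.25 = 1172.75

S = 1172.75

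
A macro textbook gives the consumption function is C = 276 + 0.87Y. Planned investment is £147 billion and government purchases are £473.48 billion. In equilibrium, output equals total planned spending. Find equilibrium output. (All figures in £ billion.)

Y = 6896

Y = C + I + G = 276 + 0.87Y + 147 + 473.48
Y − 0.87Y = 896.48
0.13Y = 896.48, so Y = 896.48/0.13 = 6896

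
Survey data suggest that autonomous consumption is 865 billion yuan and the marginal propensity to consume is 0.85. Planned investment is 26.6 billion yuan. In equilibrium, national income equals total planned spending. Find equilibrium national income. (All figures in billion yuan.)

Y = C + I = 865 + 0.85Y + 26.6
Y − 0.85Y = 891.6
0.15Y = 891.6, so Y = 891.6/0.15 = 5944

Y = 5944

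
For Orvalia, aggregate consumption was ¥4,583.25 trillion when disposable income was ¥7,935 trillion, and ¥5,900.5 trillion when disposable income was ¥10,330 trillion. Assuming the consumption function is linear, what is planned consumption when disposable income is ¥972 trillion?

MPC = (5900.5 − 4583.25)/(10330 − 7935) = 1317.25/2395 = 0.55
a = 4583.25 − 0.55(7935) = 4583.25 − 4364.25 = 219
C = 219 + 0.55(972) = 219 + 534.6 = 753.6

C = 753.6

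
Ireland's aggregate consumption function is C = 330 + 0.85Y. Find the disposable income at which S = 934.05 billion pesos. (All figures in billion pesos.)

S = Y − C = -330 + 0.15Y
-330 + 0.15Y = 934.05, so 0.15Y = 1264.05 and Y = 8427

Y = 8427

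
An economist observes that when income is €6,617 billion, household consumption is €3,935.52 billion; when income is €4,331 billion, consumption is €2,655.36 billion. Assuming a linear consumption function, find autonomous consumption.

MPC = ΔC/ΔY = (3935.52 − 2655.36)/(6617 − 4331) = 1280.16/2286 = 0.56
a = C − MPC·Y = 2655.36 − 0.56(4331) = 2655.36 − 2425.36 = 230

a = 230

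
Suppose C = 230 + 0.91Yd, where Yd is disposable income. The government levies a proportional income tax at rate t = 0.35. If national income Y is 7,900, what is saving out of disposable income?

Yd = (1 − 0.35)(7900) = 0.65(7900) = 5135
C = 230 + 0.91(5135) = 230 + 4672.85 = 4902.85
S = Yd − C = 5135 − 4902.85 = 232.15

S = 232.15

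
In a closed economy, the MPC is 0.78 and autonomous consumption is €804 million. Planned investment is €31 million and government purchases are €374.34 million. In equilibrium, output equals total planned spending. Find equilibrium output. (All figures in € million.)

Y = 5497

Y = C + I + G = 804 + 0.78Y + 31 + 374.34
Y − 0.78Y = 1209.34
0.22Y = 1209.34, so Y = 1209.34/0.22 = 5497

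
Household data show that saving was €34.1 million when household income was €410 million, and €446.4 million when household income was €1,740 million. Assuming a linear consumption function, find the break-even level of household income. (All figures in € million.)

MPS = ΔS/ΔY = (446.4 − 34.1)/(1740 − 410) = 412.3/1330 = 0.31
MPC = 1 − MPS = 0.69
From S(410) = 34.1: −a + 0.31(410) = 34.1, so a = 127.1 − 34.1 = 93
Break-even (S = 0): Y = a/MPS = 93/0.31 = 300

Y = 300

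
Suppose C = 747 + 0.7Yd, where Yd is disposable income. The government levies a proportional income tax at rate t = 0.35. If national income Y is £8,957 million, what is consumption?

C = 4822.435

Yd = (1 − 0.35)(8957) = 0.65(8957) = 5822.05
C = 747 + 0.7(5822.05) = 747 + 4075.435 = 4822.435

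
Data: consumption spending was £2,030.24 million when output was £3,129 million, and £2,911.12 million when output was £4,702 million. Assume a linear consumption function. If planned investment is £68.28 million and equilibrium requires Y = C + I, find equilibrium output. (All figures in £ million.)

Y = 787

MPC = (2911.12 − 2030.24)/(4702 − 3129) = 880.88/1573 = 0.56
a = 2030.24 − 0.56(3129) = 278
Equilibrium: Y = 278 + 0.56Y + 68.28
0.44Y = 346.28, so Y = 346.28/0.44 = 787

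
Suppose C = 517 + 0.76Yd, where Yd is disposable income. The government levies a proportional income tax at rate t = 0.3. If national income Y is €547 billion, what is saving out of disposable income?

Yd = (1 − 0.3)(547) = 0.7(547) = 382.9
C = 517 + 0.76(382.9) = 517 + 291.004 = 808.004
S = Yd − C = 382.9 − 808.004 = -425.104

S = -425.104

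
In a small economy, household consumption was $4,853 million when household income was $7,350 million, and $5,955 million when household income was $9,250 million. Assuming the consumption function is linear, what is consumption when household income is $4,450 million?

C = 3171

MPC = (5955 − 4853)/(9250 − 7350) = 1102/1900 = 0.58
a = 4853 − 0.58(7350) = 4853 − 4263 = 590
C = 590 + 0.58(4450) = 590 + 2581 = 3171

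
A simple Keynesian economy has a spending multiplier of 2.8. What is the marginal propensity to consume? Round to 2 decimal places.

k = 1/(1 − MPC), so 1 − MPC = 1/k = 1/2.8 = 0.3571
MPC = 1 − 0.3571 = 0.64

MPC = 0.64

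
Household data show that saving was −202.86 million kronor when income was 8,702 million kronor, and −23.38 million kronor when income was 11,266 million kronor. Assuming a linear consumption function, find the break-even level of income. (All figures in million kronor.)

MPS = ΔS/ΔY = (-23.38 − (-202.86))/(11266 − 8702) = 179.48/2564 = 0.07
MPC = 1 − MPS = 0.93
From S(8702) = -202.86: −a + 0.07(8702) = -202.86, so a = 609.14 − (-202.86) = 812
Break-even (S = 0): Y = a/MPS = 812/0.07 = 11600

Y = 11600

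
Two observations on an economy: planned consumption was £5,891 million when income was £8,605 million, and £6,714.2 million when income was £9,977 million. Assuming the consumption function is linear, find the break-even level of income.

MPC = (6714.2 − 5891)/(9977 − 8605) = 823.2/1372 = 0.6
a = 5891 − 0.6(8605) = 5891 − 5163 = 728
Break-even: Y = a/(1−MPC) = 728/0.4 = 1820

Y = 1820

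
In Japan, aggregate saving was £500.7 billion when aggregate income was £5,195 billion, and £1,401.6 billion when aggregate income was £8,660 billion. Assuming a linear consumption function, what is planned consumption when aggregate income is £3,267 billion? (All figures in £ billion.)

C = 3267.58

MPS = ΔS/ΔY = (1401.6 − 500.7)/(8660 − 5195) = 900.9/3465 = 0.26
MPC = 1 − MPS = 0.74
Autonomous saving = 500.7 − 0.26(5195) = -850, so a = 850
C = 850 + 0.74(3267) = 850 + 2417.58 = 3267.58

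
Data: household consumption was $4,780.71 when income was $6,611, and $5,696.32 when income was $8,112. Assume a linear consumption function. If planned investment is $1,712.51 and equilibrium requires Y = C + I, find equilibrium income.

MPC = (5696.32 − 4780.71)/(8112 − 6611) = 915.61/1501 = 0.61
a = 4780.71 − 0.61(6611) = 748
Equilibrium: Y = 748 + 0.61Y + 1712.51
0.39Y = 2460.51, so Y = 2460.51/0.39 = 6309

Y = 6309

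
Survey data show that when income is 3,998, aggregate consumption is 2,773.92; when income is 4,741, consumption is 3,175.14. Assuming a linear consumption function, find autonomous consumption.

MPC = ΔC/ΔY = (3175.14 − 2773.92)/(4741 − 3998) = 401.22/743 = 0.54
a = C − MPC·Y = 2773.92 − 0.54(3998) = 2773.92 − 2158.92 = 615

a = 615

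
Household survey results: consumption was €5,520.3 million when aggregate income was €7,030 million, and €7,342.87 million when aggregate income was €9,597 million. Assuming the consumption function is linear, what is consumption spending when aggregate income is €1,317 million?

C = 1464.07

MPC = (7342.87 − 5520.3)/(9597 − 7030) = 1822.57/2567 = 0.71
a = 5520.3 − 0.71(7030) = 5520.3 − 4991.3 = 529
C = 529 + 0.71(1317) = 529 + 935.07 = 1464.07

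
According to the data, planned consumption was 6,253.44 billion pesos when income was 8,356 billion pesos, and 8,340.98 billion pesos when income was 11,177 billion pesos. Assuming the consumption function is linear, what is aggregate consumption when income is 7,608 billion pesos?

MPC = (8340.98 − 6253.44)/(11177 − 8356) = 2087.54/2821 = 0.74
a = 6253.44 − 0.74(8356) = 6253.44 − 6183.44 = 70
C = 70 + 0.74(7608) = 70 + 5629.92 = 5699.92

C = 5699.92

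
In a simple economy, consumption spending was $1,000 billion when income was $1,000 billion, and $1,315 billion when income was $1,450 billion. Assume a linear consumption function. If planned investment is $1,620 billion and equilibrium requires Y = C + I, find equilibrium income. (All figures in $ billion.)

Y = 6400

MPC = (1315 − 1000)/(1450 − 1000) = 315/450 = 0.7
a = 1000 − 0.7(1000) = 300
Equilibrium: Y = 300 + 0.7Y + 1620
0.3Y = 1920, so Y = 1920/0.3 = 6400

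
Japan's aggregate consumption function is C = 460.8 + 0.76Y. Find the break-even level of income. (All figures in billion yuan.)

At break-even, C = Y: 460.8 + 0.76Y = Y
0.24Y = 460.8, so Y = 460.8/0.24 = 1920

Y = 1920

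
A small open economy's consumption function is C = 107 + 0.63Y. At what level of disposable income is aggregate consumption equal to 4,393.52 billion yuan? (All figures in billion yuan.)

Y = 6804

107 + 0.63Y = 4393.52
0.63Y = 4286.52, so Y = 4286.52/0.63 = 6804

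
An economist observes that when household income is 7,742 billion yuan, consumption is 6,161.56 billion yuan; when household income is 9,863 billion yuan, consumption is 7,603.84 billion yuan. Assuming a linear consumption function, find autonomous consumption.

MPC = ΔC/ΔY = (7603.84 − 6161.56)/(9863 − 7742) = 1442.28/2121 = 0.68
a = C − MPC·Y = 6161.56 − 0.68(7742) = 6161.56 − 5264.56 = 897

a = 897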